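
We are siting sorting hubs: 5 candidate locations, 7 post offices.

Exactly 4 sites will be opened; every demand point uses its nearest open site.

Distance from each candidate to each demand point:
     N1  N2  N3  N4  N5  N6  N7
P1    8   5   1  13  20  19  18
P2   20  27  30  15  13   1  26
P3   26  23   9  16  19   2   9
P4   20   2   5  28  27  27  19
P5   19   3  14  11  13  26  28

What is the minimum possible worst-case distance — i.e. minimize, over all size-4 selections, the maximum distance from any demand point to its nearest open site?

13

Open {P1, P2, P3, P4}.
  Farthest demand point is N4 at distance 13 (to P1); all others are ≤ 13.
With {P1, P2, P3, P5} the worst case is 13.
With {P1, P3, P4, P5} the worst case is 13.
No size-4 selection achieves below 13.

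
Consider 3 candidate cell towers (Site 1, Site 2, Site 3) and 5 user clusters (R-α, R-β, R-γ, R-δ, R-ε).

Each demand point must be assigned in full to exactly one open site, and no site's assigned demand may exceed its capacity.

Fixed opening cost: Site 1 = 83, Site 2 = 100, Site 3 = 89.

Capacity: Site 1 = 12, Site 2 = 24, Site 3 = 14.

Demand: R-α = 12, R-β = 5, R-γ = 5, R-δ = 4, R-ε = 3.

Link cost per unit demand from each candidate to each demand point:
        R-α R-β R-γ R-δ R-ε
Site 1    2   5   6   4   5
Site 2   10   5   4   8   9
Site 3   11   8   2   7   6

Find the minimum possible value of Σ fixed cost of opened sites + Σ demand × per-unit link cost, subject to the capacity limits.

Open {Site 1, Site 2}; cheapest assignment that respects the capacities:
  Site 1 (cap 12, load 12): R-α — cost 12×2 = 24
  Site 2 (cap 24, load 17): R-β, R-γ, R-δ, R-ε — cost 5×5 + 5×4 + 4×8 + 3×9 = 104
  Shipping 128, fixed 183 → total 311.
  Any other capacity-feasible assignment to {Site 1, Site 2} ships for at least 128.
Compare {Site 1, Site 2, Site 3}: its best feasible assignment gives total 377.
Compare {Site 2, Site 3}: its best feasible assignment gives total 390.
Every other set of open sites that can feasibly serve all demand totals ≥ 377 even under its best assignment. Minimum: 311.

311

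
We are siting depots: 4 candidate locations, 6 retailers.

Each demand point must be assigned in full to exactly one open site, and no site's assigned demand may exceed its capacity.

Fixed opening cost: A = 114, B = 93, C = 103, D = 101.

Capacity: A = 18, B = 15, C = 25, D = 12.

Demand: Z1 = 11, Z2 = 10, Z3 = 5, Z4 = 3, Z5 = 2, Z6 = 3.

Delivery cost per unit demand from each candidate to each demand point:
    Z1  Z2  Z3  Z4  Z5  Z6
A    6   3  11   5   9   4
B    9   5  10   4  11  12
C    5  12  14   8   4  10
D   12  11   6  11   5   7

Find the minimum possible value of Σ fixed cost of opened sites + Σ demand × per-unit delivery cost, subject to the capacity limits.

Open {A, C}; cheapest assignment that respects the capacities:
  A (cap 18, load 18): Z2, Z3, Z6 — cost 10×3 + 5×11 + 3×4 = 97
  C (cap 25, load 16): Z1, Z4, Z5 — cost 11×5 + 3×8 + 2×4 = 87
  Shipping 184, fixed 217 → total 401.
  Any other capacity-feasible assignment to {A, C} ships for at least 184.
Compare {B, C}: its best feasible assignment gives total 413.
Compare {C, D}: its best feasible assignment gives total 464.
Every other set of open sites that can feasibly serve all demand totals ≥ 413 even under its best assignment. Minimum: 401.

401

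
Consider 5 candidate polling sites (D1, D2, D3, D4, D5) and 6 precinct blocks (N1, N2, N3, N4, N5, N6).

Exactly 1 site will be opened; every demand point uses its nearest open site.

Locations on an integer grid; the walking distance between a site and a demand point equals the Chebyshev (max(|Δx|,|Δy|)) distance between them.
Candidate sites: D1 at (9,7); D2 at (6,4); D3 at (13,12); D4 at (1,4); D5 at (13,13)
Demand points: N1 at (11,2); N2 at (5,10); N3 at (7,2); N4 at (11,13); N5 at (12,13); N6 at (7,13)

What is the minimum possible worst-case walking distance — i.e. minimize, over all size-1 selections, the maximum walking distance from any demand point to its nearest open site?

Open {D1}.
  Farthest demand point is N4 at walking distance 6 (to D1); all others are ≤ 6.
With {D2} the worst case is 9.
With {D3} the worst case is 10.
No size-1 selection achieves below 6.

6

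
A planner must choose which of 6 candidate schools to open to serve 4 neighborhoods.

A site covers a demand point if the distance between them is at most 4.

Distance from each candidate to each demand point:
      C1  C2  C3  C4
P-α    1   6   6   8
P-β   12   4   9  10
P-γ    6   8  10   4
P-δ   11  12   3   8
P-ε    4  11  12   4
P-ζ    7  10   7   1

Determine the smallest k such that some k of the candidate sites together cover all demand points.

3

Coverage sets (demand points within 4 of each site):
  P-α: {C1}
  P-β: {C2}
  P-γ: {C4}
  P-δ: {C3}
  P-ε: {C1, C4}
  P-ζ: {C4}
No 2 sites suffice: every size-2 union leaves at least one demand point uncovered.
But {P-β, P-δ, P-ε} covers everything, so the minimum is 3.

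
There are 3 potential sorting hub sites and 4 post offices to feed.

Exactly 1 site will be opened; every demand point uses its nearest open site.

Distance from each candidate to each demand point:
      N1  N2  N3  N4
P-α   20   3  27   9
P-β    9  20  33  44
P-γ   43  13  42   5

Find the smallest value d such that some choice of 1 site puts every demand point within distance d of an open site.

Open {P-α}.
  Farthest demand point is N3 at distance 27 (to P-α); all others are ≤ 27.
With {P-γ} the worst case is 43.
With {P-β} the worst case is 44.
No size-1 selection achieves below 27.

27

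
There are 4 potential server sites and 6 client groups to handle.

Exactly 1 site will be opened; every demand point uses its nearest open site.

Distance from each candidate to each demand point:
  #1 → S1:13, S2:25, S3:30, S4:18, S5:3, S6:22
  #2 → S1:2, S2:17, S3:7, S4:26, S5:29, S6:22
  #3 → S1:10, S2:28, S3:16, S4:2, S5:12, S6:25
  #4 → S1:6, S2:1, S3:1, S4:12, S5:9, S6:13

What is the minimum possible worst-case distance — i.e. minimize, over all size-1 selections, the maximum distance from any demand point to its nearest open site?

Open {#4}.
  Farthest demand point is S6 at distance 13 (to #4); all others are ≤ 13.
With {#3} the worst case is 28.
With {#2} the worst case is 29.
No size-1 selection achieves below 13.

13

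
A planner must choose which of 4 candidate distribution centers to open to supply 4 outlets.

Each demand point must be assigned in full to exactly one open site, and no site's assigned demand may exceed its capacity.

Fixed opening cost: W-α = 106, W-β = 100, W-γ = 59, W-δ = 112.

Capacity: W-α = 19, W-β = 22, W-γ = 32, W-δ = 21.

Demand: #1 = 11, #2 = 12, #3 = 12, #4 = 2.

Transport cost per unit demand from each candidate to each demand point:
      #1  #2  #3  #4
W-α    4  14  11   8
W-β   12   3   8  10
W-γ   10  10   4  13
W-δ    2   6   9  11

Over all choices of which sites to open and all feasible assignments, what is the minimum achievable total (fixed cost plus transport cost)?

373

Open {W-β, W-γ}; cheapest assignment that respects the capacities:
  W-β (cap 22, load 14): #2, #4 — cost 12×3 + 2×10 = 56
  W-γ (cap 32, load 23): #1, #3 — cost 11×10 + 12×4 = 158
  Shipping 214, fixed 159 → total 373.
  Any other capacity-feasible assignment to {W-β, W-γ} ships for at least 214.
Compare {W-γ, W-δ}: its best feasible assignment gives total 383.
Compare {W-α, W-γ}: its best feasible assignment gives total 393.
Every other set of open sites that can feasibly serve all demand totals ≥ 383 even under its best assignment. Minimum: 373.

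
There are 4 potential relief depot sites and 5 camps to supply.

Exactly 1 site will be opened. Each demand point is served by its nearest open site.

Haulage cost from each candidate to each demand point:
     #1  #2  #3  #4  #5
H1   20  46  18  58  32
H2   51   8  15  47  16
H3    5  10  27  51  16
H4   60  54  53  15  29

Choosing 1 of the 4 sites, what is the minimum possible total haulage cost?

Open {H3}.
  #1→H3 5, #2→H3 10, #3→H3 27, #4→H3 51, #5→H3 16  ⇒ total 109.
Compare {H2}: total 137.
Compare {H1}: total 174.
No size-1 selection does better; minimum is 109.

109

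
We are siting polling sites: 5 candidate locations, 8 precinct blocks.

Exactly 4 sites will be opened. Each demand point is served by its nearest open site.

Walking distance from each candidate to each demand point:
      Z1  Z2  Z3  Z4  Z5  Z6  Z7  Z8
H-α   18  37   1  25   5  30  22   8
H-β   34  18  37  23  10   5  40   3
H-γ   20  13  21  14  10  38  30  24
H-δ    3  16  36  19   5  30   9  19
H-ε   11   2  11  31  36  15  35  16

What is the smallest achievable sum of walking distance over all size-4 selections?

47

Open {H-α, H-β, H-δ, H-ε}.
  Z1→H-δ 3, Z2→H-ε 2, Z3→H-α 1, Z4→H-δ 19, Z5→H-α 5, Z6→H-β 5, Z7→H-δ 9, Z8→H-β 3  ⇒ total 47.
Compare {H-β, H-γ, H-δ, H-ε}: total 52.
Compare {H-α, H-β, H-γ, H-δ}: total 53.
No size-4 selection does better; minimum is 47.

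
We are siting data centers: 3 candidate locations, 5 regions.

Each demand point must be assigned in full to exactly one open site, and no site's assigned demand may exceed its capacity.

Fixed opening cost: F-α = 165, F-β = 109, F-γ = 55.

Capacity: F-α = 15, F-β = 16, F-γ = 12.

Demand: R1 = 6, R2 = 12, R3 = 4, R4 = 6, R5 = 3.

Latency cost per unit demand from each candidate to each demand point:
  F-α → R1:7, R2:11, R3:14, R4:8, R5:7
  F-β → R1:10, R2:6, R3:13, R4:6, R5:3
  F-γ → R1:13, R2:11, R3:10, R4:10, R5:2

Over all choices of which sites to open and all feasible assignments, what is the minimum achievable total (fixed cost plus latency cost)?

509

Open {F-α, F-β}; cheapest assignment that respects the capacities:
  F-α (cap 15, load 15): R1, R4, R5 — cost 6×7 + 6×8 + 3×7 = 111
  F-β (cap 16, load 16): R2, R3 — cost 12×6 + 4×13 = 124
  Shipping 235, fixed 274 → total 509.
  Any other capacity-feasible assignment to {F-α, F-β} ships for at least 235.
Compare {F-α, F-β, F-γ}: its best feasible assignment gives total 537.
Every other set of open sites that can feasibly serve all demand totals ≥ 537 even under its best assignment. Minimum: 509.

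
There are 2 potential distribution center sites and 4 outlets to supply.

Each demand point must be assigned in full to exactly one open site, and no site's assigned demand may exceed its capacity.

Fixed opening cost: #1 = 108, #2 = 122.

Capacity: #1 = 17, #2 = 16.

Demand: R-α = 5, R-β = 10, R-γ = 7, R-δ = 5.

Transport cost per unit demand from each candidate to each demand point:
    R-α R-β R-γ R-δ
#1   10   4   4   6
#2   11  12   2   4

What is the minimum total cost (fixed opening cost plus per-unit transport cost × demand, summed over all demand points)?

354

Open {#1, #2}; cheapest assignment that respects the capacities:
  #1 (cap 17, load 15): R-α, R-β — cost 5×10 + 10×4 = 90
  #2 (cap 16, load 12): R-γ, R-δ — cost 7×2 + 5×4 = 34
  Shipping 124, fixed 230 → total 354.
  Any other capacity-feasible assignment to {#1, #2} ships for at least 124.
Total demand is 27 and no other set of sites has combined capacity ≥ 27, so {#1, #2} is the only feasible choice of open sites. Minimum: 354.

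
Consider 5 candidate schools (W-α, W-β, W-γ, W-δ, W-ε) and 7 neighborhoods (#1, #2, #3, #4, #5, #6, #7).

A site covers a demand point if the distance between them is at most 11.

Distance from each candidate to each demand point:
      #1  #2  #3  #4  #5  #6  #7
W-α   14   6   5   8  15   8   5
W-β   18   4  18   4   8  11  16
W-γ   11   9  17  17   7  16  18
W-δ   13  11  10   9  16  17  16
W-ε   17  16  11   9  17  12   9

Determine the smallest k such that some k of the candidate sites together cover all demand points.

2

Coverage sets (demand points within 11 of each site):
  W-α: {#2, #3, #4, #6, #7}
  W-β: {#2, #4, #5, #6}
  W-γ: {#1, #2, #5}
  W-δ: {#2, #3, #4}
  W-ε: {#3, #4, #7}
No single site covers all 7 demand points.
But {W-α, W-γ} covers everything, so the minimum is 2.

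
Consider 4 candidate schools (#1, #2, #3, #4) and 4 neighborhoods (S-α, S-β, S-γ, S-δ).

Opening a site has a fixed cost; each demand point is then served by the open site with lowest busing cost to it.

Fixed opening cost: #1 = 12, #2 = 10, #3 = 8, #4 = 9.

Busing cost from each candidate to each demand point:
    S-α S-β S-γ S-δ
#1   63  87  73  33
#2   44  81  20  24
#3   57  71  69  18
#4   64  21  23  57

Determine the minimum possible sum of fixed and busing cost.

Open {#2, #4}: assign each demand point to its cheapest open site.
  S-α→#2 44, S-β→#4 21, S-γ→#2 20, S-δ→#2 24
  busing cost 109, fixed 19 → total 128.
Compare {#2, #3, #4}: busing cost 103 + fixed 27 = 130.
Compare {#3, #4}: busing cost 119 + fixed 17 = 136.
Compare {#1, #2, #4}: busing cost 109 + fixed 31 = 140.
All other subsets cost ≥ 130. Minimum total cost: 128.

128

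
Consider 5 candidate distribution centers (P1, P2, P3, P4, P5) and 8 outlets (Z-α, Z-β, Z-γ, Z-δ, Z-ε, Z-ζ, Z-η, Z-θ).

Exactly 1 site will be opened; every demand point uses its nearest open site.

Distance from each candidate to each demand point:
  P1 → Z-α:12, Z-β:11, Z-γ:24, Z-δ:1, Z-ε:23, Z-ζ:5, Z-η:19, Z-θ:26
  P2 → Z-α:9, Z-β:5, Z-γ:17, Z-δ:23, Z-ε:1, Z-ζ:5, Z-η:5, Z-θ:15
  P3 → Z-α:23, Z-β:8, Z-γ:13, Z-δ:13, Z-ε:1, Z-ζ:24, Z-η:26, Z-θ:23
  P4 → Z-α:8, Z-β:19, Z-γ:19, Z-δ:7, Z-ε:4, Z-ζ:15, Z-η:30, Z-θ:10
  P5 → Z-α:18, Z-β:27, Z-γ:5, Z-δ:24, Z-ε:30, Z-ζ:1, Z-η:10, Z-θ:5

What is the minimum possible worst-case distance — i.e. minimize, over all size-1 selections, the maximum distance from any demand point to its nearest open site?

Open {P2}.
  Farthest demand point is Z-δ at distance 23 (to P2); all others are ≤ 23.
With {P1} the worst case is 26.
With {P3} the worst case is 26.
No size-1 selection achieves below 23.

23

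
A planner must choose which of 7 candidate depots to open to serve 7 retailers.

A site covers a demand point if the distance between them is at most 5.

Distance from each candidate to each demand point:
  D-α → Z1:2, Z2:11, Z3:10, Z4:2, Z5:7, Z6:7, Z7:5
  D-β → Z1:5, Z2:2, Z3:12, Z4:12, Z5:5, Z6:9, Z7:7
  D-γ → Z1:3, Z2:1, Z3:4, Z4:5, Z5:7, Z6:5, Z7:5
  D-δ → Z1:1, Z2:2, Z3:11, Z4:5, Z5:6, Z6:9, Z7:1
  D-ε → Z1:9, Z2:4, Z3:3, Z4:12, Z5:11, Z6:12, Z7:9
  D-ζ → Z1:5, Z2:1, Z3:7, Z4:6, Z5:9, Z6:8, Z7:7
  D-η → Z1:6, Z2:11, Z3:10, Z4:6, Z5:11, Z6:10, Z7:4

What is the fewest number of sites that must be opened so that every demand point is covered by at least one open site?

Coverage sets (demand points within 5 of each site):
  D-α: {Z1, Z4, Z7}
  D-β: {Z1, Z2, Z5}
  D-γ: {Z1, Z2, Z3, Z4, Z6, Z7}
  D-δ: {Z1, Z2, Z4, Z7}
  D-ε: {Z2, Z3}
  D-ζ: {Z1, Z2}
  D-η: {Z7}
No single site covers all 7 demand points.
But {D-β, D-γ} covers everything, so the minimum is 2.

2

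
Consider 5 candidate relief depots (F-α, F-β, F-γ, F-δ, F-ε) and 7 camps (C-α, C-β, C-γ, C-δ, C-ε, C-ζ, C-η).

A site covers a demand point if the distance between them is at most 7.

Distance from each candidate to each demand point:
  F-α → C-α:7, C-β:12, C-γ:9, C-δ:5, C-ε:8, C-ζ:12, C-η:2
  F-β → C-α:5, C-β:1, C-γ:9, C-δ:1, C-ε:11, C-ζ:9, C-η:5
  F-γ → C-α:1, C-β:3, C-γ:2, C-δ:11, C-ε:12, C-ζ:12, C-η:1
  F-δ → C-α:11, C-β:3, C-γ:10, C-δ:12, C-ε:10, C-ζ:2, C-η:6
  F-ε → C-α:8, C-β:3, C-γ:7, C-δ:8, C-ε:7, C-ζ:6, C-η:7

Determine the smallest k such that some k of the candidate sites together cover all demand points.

Coverage sets (demand points within 7 of each site):
  F-α: {C-α, C-δ, C-η}
  F-β: {C-α, C-β, C-δ, C-η}
  F-γ: {C-α, C-β, C-γ, C-η}
  F-δ: {C-β, C-ζ, C-η}
  F-ε: {C-β, C-γ, C-ε, C-ζ, C-η}
No single site covers all 7 demand points.
But {F-α, F-ε} covers everything, so the minimum is 2.

2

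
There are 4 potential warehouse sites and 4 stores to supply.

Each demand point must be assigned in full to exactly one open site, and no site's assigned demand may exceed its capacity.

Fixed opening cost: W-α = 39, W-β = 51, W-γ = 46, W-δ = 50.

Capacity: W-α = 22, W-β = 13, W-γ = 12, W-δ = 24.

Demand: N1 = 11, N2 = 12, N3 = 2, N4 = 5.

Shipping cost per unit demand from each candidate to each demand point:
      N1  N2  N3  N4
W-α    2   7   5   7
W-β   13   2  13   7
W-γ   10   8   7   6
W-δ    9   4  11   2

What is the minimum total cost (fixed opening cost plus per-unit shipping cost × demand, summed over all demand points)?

Open {W-α, W-δ}; cheapest assignment that respects the capacities:
  W-α (cap 22, load 13): N1, N3 — cost 11×2 + 2×5 = 32
  W-δ (cap 24, load 17): N2, N4 — cost 12×4 + 5×2 = 58
  Shipping 90, fixed 89 → total 179.
  Any other capacity-feasible assignment to {W-α, W-δ} ships for at least 90.
Compare {W-α, W-β}: its best feasible assignment gives total 181.
Compare {W-α, W-β, W-δ}: its best feasible assignment gives total 206.
Every other set of open sites that can feasibly serve all demand totals ≥ 181 even under its best assignment. Minimum: 179.

179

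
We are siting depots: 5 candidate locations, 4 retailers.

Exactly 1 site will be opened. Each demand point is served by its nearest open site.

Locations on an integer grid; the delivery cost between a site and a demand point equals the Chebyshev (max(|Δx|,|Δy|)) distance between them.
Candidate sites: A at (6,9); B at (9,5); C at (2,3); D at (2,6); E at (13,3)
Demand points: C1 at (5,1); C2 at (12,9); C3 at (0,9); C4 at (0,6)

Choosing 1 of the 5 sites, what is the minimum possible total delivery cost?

Open {D}.
  C1→D 5, C2→D 10, C3→D 3, C4→D 2  ⇒ total 20.
Compare {C}: total 22.
Compare {A}: total 26.
No size-1 selection does better; minimum is 20.

20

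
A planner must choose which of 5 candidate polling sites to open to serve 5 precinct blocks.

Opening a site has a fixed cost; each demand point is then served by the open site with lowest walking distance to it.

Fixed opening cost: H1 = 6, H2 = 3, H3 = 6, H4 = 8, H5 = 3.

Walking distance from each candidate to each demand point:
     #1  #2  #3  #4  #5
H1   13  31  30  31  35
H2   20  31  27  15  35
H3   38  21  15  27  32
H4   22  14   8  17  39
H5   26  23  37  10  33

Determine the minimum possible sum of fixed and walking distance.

Open {H1, H4, H5}: assign each demand point to its cheapest open site.
  #1→H1 13, #2→H4 14, #3→H4 8, #4→H5 10, #5→H5 33
  walking distance 78, fixed 17 → total 95.
Compare {H4, H5}: walking distance 87 + fixed 11 = 98.
Compare {H1, H2, H4, H5}: walking distance 78 + fixed 20 = 98.
Compare {H2, H4, H5}: walking distance 85 + fixed 14 = 99.
All other subsets cost ≥ 98. Minimum total cost: 95.

95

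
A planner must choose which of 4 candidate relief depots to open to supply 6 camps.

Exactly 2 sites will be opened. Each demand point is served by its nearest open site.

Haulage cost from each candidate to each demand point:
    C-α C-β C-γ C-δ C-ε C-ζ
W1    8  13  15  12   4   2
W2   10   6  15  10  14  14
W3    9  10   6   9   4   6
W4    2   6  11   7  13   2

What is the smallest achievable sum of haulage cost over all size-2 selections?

27

Open {W3, W4}.
  C-α→W4 2, C-β→W4 6, C-γ→W3 6, C-δ→W4 7, C-ε→W3 4, C-ζ→W4 2  ⇒ total 27.
Compare {W1, W4}: total 32.
Compare {W1, W3}: total 39.
No size-2 selection does better; minimum is 27.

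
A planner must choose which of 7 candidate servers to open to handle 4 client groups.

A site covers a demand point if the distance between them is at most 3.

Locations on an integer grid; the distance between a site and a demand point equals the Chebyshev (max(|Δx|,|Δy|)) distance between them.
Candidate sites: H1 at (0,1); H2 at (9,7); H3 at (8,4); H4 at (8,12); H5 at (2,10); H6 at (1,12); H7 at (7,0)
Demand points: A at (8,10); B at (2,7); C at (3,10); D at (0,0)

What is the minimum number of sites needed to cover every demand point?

Coverage sets (demand points within 3 of each site):
  H1: {D}
  H2: {A}
  H3: {}
  H4: {A}
  H5: {B, C}
  H6: {C}
  H7: {}
No 2 sites suffice: every size-2 union leaves at least one demand point uncovered.
But {H1, H2, H5} covers everything, so the minimum is 3.

3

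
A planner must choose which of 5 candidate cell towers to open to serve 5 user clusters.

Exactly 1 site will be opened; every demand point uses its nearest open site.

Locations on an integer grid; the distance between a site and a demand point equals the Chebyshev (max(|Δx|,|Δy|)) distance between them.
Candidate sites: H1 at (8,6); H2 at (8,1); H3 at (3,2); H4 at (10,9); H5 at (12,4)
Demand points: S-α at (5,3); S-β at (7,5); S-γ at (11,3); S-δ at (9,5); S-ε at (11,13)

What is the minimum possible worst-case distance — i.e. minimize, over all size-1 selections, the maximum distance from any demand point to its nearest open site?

6

Open {H4}.
  Farthest demand point is S-α at distance 6 (to H4); all others are ≤ 6.
With {H1} the worst case is 7.
With {H5} the worst case is 9.
No size-1 selection achieves below 6.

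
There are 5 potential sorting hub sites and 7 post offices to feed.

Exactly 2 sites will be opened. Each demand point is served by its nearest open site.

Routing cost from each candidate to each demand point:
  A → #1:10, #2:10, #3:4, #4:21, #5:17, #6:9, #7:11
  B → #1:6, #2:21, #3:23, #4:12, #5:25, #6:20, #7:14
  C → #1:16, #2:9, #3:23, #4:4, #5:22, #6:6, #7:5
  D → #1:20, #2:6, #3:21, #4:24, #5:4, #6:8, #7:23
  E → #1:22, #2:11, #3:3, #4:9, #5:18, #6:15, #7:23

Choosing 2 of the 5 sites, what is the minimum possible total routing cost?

55

Open {A, C}.
  #1→A 10, #2→C 9, #3→A 4, #4→C 4, #5→A 17, #6→C 6, #7→C 5  ⇒ total 55.
Compare {C, E}: total 61.
Compare {C, D}: total 62.
No size-2 selection does better; minimum is 55.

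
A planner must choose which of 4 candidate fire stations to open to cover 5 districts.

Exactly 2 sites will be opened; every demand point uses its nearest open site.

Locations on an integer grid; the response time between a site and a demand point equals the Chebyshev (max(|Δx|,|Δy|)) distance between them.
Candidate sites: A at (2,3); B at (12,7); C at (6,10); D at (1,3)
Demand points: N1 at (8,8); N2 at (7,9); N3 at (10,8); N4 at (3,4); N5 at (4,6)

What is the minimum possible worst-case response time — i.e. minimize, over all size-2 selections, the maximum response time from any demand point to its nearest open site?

Open {A, C}.
  Farthest demand point is N3 at response time 4 (to C); all others are ≤ 4.
With {C, D} the worst case is 4.
With {A, B} the worst case is 5.
No size-2 selection achieves below 4.

4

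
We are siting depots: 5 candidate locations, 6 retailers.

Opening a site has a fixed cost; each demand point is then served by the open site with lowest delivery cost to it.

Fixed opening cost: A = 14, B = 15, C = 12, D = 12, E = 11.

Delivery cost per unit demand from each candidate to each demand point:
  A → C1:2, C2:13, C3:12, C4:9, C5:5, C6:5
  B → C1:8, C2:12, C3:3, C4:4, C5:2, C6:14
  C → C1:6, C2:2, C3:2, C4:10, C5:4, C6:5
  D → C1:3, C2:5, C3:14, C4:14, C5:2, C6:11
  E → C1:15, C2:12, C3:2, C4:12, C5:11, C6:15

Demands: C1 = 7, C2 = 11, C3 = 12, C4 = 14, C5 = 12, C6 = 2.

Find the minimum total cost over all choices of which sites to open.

Open {A, B, C}: assign each demand point to its cheapest open site.
  C1→A 7×2=14, C2→C 11×2=22, C3→C 12×2=24, C4→B 14×4=56, C5→B 12×2=24, C6→A 2×5=10
  delivery cost 150, fixed 41 → total 191.
Compare {B, C, D}: delivery cost 157 + fixed 39 = 196.
Compare {A, B, C, E}: delivery cost 150 + fixed 52 = 202.
Compare {A, B, C, D}: delivery cost 150 + fixed 53 = 203.
All other subsets cost ≥ 196. Minimum total cost: 191.

191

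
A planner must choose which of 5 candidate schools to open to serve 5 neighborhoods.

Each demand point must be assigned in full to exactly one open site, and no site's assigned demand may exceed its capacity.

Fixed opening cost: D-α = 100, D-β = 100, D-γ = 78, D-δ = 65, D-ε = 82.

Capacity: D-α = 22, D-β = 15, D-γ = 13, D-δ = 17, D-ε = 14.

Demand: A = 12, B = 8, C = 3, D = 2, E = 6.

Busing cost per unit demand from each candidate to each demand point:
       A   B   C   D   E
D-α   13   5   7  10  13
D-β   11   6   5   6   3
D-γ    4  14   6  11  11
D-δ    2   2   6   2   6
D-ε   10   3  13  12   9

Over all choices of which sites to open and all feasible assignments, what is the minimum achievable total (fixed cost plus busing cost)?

Open {D-δ, D-ε}; cheapest assignment that respects the capacities:
  D-δ (cap 17, load 17): A, C, D — cost 12×2 + 3×6 + 2×2 = 46
  D-ε (cap 14, load 14): B, E — cost 8×3 + 6×9 = 78
  Shipping 124, fixed 147 → total 271.
  Any other capacity-feasible assignment to {D-δ, D-ε} ships for at least 124.
Compare {D-β, D-δ}: its best feasible assignment gives total 277.
Compare {D-α, D-δ}: its best feasible assignment gives total 329.
Every other set of open sites that can feasibly serve all demand totals ≥ 277 even under its best assignment. Minimum: 271.

271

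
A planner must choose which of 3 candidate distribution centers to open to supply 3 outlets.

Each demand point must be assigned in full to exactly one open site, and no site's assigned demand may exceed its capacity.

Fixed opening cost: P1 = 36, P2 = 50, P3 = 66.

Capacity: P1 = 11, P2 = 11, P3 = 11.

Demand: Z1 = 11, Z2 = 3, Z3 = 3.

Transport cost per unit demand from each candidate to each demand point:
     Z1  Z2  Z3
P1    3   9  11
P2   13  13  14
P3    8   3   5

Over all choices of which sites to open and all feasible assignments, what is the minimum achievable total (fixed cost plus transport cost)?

159

Open {P1, P3}; cheapest assignment that respects the capacities:
  P1 (cap 11, load 11): Z1 — cost 11×3 = 33
  P3 (cap 11, load 6): Z2, Z3 — cost 3×3 + 3×5 = 24
  Shipping 57, fixed 102 → total 159.
  Any other capacity-feasible assignment to {P1, P3} ships for at least 57.
Compare {P1, P2}: its best feasible assignment gives total 200.
Compare {P1, P2, P3}: its best feasible assignment gives total 209.
Every other set of open sites that can feasibly serve all demand totals ≥ 200 even under its best assignment. Minimum: 159.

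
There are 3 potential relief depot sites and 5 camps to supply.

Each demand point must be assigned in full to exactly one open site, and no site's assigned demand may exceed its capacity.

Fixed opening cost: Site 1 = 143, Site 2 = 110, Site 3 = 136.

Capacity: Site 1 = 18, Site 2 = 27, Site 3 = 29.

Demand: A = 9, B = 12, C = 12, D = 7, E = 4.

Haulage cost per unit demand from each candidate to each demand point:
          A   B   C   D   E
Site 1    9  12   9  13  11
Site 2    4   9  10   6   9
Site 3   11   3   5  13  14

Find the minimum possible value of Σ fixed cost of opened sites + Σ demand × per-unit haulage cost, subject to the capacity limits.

Open {Site 2, Site 3}; cheapest assignment that respects the capacities:
  Site 2 (cap 27, load 20): A, D, E — cost 9×4 + 7×6 + 4×9 = 114
  Site 3 (cap 29, load 24): B, C — cost 12×3 + 12×5 = 96
  Shipping 210, fixed 246 → total 456.
  Any other capacity-feasible assignment to {Site 2, Site 3} ships for at least 210.
Compare {Site 1, Site 2, Site 3}: its best feasible assignment gives total 599.
Compare {Site 1, Site 3}: its best feasible assignment gives total 603.
Every other set of open sites that can feasibly serve all demand totals ≥ 599 even under its best assignment. Minimum: 456.

456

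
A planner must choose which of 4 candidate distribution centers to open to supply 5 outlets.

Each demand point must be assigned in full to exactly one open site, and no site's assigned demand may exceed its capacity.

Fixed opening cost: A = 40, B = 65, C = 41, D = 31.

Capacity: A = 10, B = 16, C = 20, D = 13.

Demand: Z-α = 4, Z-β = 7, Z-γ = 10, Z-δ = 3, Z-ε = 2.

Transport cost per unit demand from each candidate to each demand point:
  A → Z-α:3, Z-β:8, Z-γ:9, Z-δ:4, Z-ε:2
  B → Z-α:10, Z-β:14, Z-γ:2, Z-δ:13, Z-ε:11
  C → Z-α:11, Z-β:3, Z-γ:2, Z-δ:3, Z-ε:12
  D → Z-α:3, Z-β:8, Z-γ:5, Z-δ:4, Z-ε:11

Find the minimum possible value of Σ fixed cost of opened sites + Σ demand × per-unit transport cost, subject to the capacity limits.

147

Open {A, C}; cheapest assignment that respects the capacities:
  A (cap 10, load 6): Z-α, Z-ε — cost 4×3 + 2×2 = 16
  C (cap 20, load 20): Z-β, Z-γ, Z-δ — cost 7×3 + 10×2 + 3×3 = 50
  Shipping 66, fixed 81 → total 147.
  Any other capacity-feasible assignment to {A, C} ships for at least 66.
Compare {C, D}: its best feasible assignment gives total 156.
Compare {A, C, D}: its best feasible assignment gives total 178.
Every other set of open sites that can feasibly serve all demand totals ≥ 156 even under its best assignment. Minimum: 147.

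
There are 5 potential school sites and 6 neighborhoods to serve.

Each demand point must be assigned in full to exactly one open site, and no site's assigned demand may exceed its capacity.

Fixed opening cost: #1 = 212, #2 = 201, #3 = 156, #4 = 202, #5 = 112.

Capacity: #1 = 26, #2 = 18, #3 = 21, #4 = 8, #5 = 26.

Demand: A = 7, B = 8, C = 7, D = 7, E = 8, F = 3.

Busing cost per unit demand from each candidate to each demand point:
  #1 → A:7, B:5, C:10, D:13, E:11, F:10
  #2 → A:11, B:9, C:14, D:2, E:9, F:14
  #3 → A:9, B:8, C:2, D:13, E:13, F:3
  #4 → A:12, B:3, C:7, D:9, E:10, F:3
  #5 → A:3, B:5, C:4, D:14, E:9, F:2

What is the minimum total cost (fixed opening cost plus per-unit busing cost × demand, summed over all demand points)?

494

Open {#2, #5}; cheapest assignment that respects the capacities:
  #2 (cap 18, load 15): D, E — cost 7×2 + 8×9 = 86
  #5 (cap 26, load 25): A, B, C, F — cost 7×3 + 8×5 + 7×4 + 3×2 = 95
  Shipping 181, fixed 313 → total 494.
  Any other capacity-feasible assignment to {#2, #5} ships for at least 181.
Compare {#3, #5}: its best feasible assignment gives total 512.
Compare {#1, #5}: its best feasible assignment gives total 582.
Every other set of open sites that can feasibly serve all demand totals ≥ 512 even under its best assignment. Minimum: 494.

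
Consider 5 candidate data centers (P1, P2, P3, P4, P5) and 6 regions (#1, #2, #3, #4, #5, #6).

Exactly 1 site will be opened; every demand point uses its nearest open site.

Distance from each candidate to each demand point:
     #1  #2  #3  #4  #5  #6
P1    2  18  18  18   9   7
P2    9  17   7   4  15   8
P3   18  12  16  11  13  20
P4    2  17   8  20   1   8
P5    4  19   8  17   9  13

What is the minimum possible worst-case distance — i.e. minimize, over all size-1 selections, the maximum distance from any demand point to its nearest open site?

17

Open {P2}.
  Farthest demand point is #2 at distance 17 (to P2); all others are ≤ 17.
With {P1} the worst case is 18.
With {P5} the worst case is 19.
No size-1 selection achieves below 17.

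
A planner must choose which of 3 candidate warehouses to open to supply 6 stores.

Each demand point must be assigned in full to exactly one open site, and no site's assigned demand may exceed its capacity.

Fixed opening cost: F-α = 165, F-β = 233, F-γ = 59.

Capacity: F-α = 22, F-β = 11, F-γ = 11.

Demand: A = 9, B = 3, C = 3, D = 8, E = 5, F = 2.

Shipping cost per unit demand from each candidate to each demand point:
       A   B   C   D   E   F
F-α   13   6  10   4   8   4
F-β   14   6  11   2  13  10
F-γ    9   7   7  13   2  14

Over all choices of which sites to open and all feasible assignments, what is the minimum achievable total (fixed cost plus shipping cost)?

430

Open {F-α, F-γ}; cheapest assignment that respects the capacities:
  F-α (cap 22, load 22): A, B, D, F — cost 9×13 + 3×6 + 8×4 + 2×4 = 175
  F-γ (cap 11, load 8): C, E — cost 3×7 + 5×2 = 31
  Shipping 206, fixed 224 → total 430.
  Any other capacity-feasible assignment to {F-α, F-γ} ships for at least 206.
Compare {F-α, F-β}: its best feasible assignment gives total 627.
Compare {F-α, F-β, F-γ}: its best feasible assignment gives total 647.
Every other set of open sites that can feasibly serve all demand totals ≥ 627 even under its best assignment. Minimum: 430.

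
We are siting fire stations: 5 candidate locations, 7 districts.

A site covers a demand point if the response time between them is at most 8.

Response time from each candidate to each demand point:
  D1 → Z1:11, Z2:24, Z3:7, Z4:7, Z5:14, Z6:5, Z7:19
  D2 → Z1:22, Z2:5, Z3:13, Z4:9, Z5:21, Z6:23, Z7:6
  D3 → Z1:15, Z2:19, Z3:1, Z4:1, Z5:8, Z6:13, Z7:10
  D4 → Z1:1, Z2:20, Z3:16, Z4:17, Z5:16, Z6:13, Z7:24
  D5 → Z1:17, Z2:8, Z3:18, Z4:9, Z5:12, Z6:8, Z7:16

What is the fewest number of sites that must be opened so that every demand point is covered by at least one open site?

4

Coverage sets (demand points within 8 of each site):
  D1: {Z3, Z4, Z6}
  D2: {Z2, Z7}
  D3: {Z3, Z4, Z5}
  D4: {Z1}
  D5: {Z2, Z6}
No 3 sites suffice: every size-3 union leaves at least one demand point uncovered.
But {D1, D2, D3, D4} covers everything, so the minimum is 4.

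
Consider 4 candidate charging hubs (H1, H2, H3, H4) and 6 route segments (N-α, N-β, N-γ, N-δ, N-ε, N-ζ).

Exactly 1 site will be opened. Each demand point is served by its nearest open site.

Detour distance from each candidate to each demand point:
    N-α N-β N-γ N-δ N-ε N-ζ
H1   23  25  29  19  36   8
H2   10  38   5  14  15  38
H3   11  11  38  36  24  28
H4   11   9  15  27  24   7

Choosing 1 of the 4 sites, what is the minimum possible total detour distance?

93

Open {H4}.
  N-α→H4 11, N-β→H4 9, N-γ→H4 15, N-δ→H4 27, N-ε→H4 24, N-ζ→H4 7  ⇒ total 93.
Compare {H2}: total 120.
Compare {H1}: total 140.
No size-1 selection does better; minimum is 93.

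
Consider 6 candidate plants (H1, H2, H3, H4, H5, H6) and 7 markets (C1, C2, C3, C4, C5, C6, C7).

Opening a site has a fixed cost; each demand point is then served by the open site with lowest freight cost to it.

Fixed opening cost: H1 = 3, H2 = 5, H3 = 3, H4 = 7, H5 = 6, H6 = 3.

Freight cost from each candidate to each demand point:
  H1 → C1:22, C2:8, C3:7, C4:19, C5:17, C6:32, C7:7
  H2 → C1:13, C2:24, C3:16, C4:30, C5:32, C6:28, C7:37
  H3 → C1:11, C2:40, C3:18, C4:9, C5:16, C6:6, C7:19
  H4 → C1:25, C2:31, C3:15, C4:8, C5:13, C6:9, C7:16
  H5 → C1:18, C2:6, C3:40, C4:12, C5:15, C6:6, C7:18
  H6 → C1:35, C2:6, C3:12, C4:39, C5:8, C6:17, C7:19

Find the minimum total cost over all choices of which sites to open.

63

Open {H1, H3, H6}: assign each demand point to its cheapest open site.
  C1→H3 11, C2→H6 6, C3→H1 7, C4→H3 9, C5→H6 8, C6→H3 6, C7→H1 7
  freight cost 54, fixed 9 → total 63.
Compare {H1, H2, H3, H6}: freight cost 54 + fixed 14 = 68.
Compare {H1, H3, H4, H6}: freight cost 53 + fixed 16 = 69.
Compare {H1, H3, H5, H6}: freight cost 54 + fixed 15 = 69.
All other subsets cost ≥ 68. Minimum total cost: 63.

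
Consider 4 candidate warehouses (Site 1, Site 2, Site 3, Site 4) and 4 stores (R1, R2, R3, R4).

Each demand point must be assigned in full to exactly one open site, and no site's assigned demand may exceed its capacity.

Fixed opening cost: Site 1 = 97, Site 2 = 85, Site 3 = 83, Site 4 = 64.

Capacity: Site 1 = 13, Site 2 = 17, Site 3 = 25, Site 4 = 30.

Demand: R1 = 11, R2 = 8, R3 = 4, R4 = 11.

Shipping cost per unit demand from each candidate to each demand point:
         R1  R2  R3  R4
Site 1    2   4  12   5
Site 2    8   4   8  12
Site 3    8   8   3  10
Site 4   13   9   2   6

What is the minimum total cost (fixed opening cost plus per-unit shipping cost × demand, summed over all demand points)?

329

Open {Site 1, Site 4}; cheapest assignment that respects the capacities:
  Site 1 (cap 13, load 11): R1 — cost 11×2 = 22
  Site 4 (cap 30, load 23): R2, R3, R4 — cost 8×9 + 4×2 + 11×6 = 146
  Shipping 168, fixed 161 → total 329.
  Any other capacity-feasible assignment to {Site 1, Site 4} ships for at least 168.
Compare {Site 3, Site 4}: its best feasible assignment gives total 373.
Compare {Site 1, Site 2, Site 4}: its best feasible assignment gives total 374.
Every other set of open sites that can feasibly serve all demand totals ≥ 373 even under its best assignment. Minimum: 329.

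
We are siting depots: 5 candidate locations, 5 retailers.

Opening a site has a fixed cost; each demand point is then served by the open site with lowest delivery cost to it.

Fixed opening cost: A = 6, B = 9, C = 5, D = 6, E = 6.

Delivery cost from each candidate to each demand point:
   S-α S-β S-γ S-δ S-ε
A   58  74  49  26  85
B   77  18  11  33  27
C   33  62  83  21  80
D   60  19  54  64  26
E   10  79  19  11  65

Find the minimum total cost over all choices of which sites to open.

92

Open {B, E}: assign each demand point to its cheapest open site.
  S-α→E 10, S-β→B 18, S-γ→B 11, S-δ→E 11, S-ε→B 27
  delivery cost 77, fixed 15 → total 92.
Compare {D, E}: delivery cost 85 + fixed 12 = 97.
Compare {B, C, E}: delivery cost 77 + fixed 20 = 97.
Compare {B, D, E}: delivery cost 76 + fixed 21 = 97.
All other subsets cost ≥ 97. Minimum total cost: 92.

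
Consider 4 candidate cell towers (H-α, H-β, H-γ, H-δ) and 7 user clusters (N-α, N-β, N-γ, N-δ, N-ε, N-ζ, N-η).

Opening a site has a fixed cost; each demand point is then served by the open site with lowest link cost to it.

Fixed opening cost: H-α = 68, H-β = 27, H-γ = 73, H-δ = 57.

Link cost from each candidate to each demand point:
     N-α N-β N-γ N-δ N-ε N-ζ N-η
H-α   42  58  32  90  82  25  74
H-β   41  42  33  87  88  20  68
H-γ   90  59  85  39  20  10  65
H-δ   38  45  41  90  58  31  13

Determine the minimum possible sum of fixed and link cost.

Open {H-γ, H-δ}: assign each demand point to its cheapest open site.
  N-α→H-δ 38, N-β→H-δ 45, N-γ→H-δ 41, N-δ→H-γ 39, N-ε→H-γ 20, N-ζ→H-γ 10, N-η→H-δ 13
  link cost 206, fixed 130 → total 336.
Compare {H-β, H-γ}: link cost 250 + fixed 100 = 350.
Compare {H-β, H-γ, H-δ}: link cost 195 + fixed 157 = 352.
Compare {H-δ}: link cost 316 + fixed 57 = 373.
All other subsets cost ≥ 350. Minimum total cost: 336.

336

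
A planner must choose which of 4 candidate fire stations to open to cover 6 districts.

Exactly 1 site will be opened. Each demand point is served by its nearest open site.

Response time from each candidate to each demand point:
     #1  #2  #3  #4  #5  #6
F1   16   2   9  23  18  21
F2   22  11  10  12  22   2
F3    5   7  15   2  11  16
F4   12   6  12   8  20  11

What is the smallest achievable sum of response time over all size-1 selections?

56

Open {F3}.
  #1→F3 5, #2→F3 7, #3→F3 15, #4→F3 2, #5→F3 11, #6→F3 16  ⇒ total 56.
Compare {F4}: total 69.
Compare {F2}: total 79.
No size-1 selection does better; minimum is 56.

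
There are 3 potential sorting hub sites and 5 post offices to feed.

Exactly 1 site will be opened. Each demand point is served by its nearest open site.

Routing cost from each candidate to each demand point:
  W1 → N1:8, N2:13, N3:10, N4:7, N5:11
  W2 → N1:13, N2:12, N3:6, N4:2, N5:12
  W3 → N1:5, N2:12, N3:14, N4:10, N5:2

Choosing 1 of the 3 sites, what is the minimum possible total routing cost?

Open {W3}.
  N1→W3 5, N2→W3 12, N3→W3 14, N4→W3 10, N5→W3 2  ⇒ total 43.
Compare {W2}: total 45.
Compare {W1}: total 49.

43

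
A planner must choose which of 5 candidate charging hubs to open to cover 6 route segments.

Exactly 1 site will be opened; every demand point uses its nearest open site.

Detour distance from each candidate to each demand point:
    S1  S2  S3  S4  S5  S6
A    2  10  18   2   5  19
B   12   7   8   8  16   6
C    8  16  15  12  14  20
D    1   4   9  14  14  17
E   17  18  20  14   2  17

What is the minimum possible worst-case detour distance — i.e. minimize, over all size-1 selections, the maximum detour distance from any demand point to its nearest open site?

16

Open {B}.
  Farthest demand point is S5 at detour distance 16 (to B); all others are ≤ 16.
With {D} the worst case is 17.
With {A} the worst case is 19.
No size-1 selection achieves below 16.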